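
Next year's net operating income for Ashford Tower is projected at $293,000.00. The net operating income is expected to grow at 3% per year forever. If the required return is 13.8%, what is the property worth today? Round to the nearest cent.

Growing perpetuity: P = D₁ / (r − g) = $293,000.0000 / (0.138 − 0.03) = $2,712,962.96

$2712962.96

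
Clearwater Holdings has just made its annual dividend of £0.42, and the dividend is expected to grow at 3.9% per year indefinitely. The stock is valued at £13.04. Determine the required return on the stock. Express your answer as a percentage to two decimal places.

7.25%

D₁ = £0.42 × 1.039 = £0.4364
P = D₁/(r − g) ⇒ r = D₁/P + g = £0.4364/£13.04 + 0.039 = 0.033465 + 0.039 = 0.072465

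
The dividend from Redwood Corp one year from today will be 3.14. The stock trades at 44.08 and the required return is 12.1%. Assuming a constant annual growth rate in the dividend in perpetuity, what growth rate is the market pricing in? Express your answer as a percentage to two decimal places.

4.98%

P = D₁/(r−g) ⇒ g = r − D₁/P = 0.121 − 3.14/44.08 = 0.049766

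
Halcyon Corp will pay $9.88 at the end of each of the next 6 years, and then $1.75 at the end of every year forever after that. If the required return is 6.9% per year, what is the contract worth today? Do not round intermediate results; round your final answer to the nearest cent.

PV of 6-year annuity: $9.88 × [1 − (1+0.069)^−6] / 0.069 = 47.23915
Perpetuity value at year 6: $1.75 / 0.069 = 25.36232
PV of perpetuity: 25.36232 / (1+0.069)^6 = 16.99506
Total PV = 47.23915 + 16.99506 = 64.23421

$64.23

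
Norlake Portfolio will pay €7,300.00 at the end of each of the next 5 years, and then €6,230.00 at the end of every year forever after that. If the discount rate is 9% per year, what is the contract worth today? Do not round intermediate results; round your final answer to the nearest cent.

PV of 5-year annuity: €7,300.00 × [1 − (1+0.09)^−5] / 0.09 = 28394.45422
Perpetuity value at year 5: €6,230.00 / 0.09 = 69222.22222
PV of perpetuity: 69222.22222 / (1+0.09)^5 = 44989.69485
Total PV = 28394.45422 + 44989.69485 = 73384.14907

€73384.15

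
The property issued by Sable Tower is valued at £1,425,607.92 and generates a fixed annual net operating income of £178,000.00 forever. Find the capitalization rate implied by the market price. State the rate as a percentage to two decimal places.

P = C/r ⇒ r = C/P = £178,000.00/£1,425,607.92 = 0.124859

12.49%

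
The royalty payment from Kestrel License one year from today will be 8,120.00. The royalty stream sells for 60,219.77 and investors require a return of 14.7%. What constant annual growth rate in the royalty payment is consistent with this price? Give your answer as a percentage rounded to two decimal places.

1.22%

P = D₁/(r−g) ⇒ g = r − D₁/P = 0.147 − 8,120.00/60,219.77 = 0.012161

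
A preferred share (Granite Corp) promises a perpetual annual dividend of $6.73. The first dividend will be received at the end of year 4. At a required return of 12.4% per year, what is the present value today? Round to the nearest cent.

Value at end of year 3: C / r = $6.73 / 0.124 = $54.2742
Discount to today: PV = $54.2742 / (1 + 0.124)^3 = $54.2742 / 1.420035 = $38.22

$38.22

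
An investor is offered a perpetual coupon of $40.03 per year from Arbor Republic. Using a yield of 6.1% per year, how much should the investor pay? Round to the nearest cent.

$656.23

Level perpetuity: PV = C / r = $40.03 / 0.061 = $656.23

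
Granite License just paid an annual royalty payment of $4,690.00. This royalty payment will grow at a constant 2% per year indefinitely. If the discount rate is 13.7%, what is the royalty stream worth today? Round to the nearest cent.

$40887.18

D₁ = D₀ × (1 + g) = $4,690.00 × 1.02 = $4,783.8000
Growing perpetuity: P = D₁ / (r − g) = $4,783.8000 / (0.137 − 0.02) = $40,887.18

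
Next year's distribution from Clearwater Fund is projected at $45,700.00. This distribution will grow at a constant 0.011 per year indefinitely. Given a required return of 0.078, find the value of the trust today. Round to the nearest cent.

$682089.55

Growing perpetuity: P = D₁ / (r − g) = $45,700.0000 / (0.078 − 0.011) = $682,089.55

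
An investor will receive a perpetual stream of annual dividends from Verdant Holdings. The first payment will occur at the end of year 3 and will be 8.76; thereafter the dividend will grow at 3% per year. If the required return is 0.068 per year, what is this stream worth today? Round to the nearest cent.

Value at end of year 2: C₁ / (r − g) = 8.76 / (0.068 − 0.03) = 230.5263
Discount to today: PV = 230.5263 / (1 + 0.068)^2 = 230.5263 / 1.140624 = 202.11

202.11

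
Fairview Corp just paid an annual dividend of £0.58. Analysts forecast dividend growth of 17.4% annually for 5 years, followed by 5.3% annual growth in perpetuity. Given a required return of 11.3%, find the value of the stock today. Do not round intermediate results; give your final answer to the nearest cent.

D_1 = 0.68092
D_2 = 0.79940
D_3 = 0.93850
D_4 = 1.10179
D_5 = 1.29351
Terminal value at year 5: TV = D_5×(1+g_2)/(r−g_2) = 1.36206/0.06 = 22.70103
P_0 = D_1/(1+r)^1 + D_2/(1+r)^2 + D_3/(1+r)^3 + D_4/(1+r)^4 + D_5/(1+r)^5 + TV/(1+r)^5
    = 0.61179 + 0.64532 + 0.68069 + 0.71799 + 0.75734 + 13.29137 = 16.70450

£16.70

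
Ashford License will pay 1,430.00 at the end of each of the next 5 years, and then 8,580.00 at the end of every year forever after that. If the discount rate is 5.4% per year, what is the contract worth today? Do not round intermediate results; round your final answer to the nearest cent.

PV of 5-year annuity: 1,430.00 × [1 − (1+0.054)^−5] / 0.054 = 6123.28867
Perpetuity value at year 5: 8,580.00 / 0.054 = 158888.88889
PV of perpetuity: 158888.88889 / (1+0.054)^5 = 122149.15688
Total PV = 6123.28867 + 122149.15688 = 128272.44555

128272.45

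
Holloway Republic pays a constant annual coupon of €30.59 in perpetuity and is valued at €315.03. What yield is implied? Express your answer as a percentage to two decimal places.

P = C/r ⇒ r = C/P = €30.59/€315.03 = 0.097102

9.71%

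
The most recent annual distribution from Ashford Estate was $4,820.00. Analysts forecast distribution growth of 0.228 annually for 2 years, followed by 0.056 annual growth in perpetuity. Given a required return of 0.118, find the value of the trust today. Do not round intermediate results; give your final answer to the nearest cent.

$110154.34

D_1 = 5918.96000
D_2 = 7268.48288
Terminal value at year 2: TV = D_2×(1+g_2)/(r−g_2) = 7675.51792/0.062 = 123798.67615
P_0 = D_1/(1+r)^1 + D_2/(1+r)^2 + TV/(1+r)^2
    = 5294.23971 + 5815.13986 + 99044.96285 = 110154.34243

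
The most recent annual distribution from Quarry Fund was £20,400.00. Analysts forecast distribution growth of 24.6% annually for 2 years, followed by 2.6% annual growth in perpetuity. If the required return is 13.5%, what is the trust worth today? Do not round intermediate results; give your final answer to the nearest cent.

D_1 = 25418.40000
D_2 = 31671.32640
Terminal value at year 2: TV = D_2×(1+g_2)/(r−g_2) = 32494.78089/0.109 = 298117.25584
P_0 = D_1/(1+r)^1 + D_2/(1+r)^2 + TV/(1+r)^2
    = 22395.06608 + 24585.24435 + 231417.07065 = 278397.38108

£278397.38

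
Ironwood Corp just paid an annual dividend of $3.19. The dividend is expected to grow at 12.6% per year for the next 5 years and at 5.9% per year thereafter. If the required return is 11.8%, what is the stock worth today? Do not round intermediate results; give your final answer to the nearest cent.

D_1 = 3.59194
D_2 = 4.04452
D_3 = 4.55413
D_4 = 5.12796
D_5 = 5.77408
Terminal value at year 5: TV = D_5×(1+g_2)/(r−g_2) = 6.11475/0.059 = 103.63980
P_0 = D_1/(1+r)^1 + D_2/(1+r)^2 + D_3/(1+r)^3 + D_4/(1+r)^4 + D_5/(1+r)^5 + TV/(1+r)^5
    = 3.21283 + 3.23582 + 3.25897 + 3.28229 + 3.30578 + 59.33590 = 75.63159

$75.63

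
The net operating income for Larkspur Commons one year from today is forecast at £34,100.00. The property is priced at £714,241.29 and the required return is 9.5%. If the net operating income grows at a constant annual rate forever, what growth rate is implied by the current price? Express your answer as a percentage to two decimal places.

P = D₁/(r−g) ⇒ g = r − D₁/P = 0.095 − £34,100.00/£714,241.29 = 0.047257

4.73%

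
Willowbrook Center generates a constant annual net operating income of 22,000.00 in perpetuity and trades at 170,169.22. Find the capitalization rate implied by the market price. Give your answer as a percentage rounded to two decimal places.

12.93%

P = C/r ⇒ r = C/P = 22,000.00/170,169.22 = 0.129283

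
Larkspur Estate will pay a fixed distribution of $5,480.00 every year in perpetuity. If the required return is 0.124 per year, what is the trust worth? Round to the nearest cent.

$44193.55

Level perpetuity: PV = C / r = $5,480.00 / 0.124 = $44,193.55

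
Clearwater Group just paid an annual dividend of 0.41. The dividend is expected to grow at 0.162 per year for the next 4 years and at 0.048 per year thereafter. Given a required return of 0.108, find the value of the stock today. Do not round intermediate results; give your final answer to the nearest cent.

10.51

D_1 = 0.47642
D_2 = 0.55360
D_3 = 0.64328
D_4 = 0.74750
Terminal value at year 4: TV = D_4×(1+g_2)/(r−g_2) = 0.78337/0.06 = 13.05625
P_0 = D_1/(1+r)^1 + D_2/(1+r)^2 + D_3/(1+r)^3 + D_4/(1+r)^4 + TV/(1+r)^4
    = 0.42998 + 0.45094 + 0.47291 + 0.49596 + 8.66282 = 10.51262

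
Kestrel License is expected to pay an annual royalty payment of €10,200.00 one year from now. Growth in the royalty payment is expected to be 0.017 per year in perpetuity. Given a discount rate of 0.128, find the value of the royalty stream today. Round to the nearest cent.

Growing perpetuity: P = D₁ / (r − g) = €10,200.0000 / (0.128 − 0.017) = €91,891.89

€91891.89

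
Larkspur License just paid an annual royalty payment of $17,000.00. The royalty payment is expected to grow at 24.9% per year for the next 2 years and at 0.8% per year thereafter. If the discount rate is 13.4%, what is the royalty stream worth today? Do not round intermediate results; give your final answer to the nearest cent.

$204329.21

D_1 = 21233.00000
D_2 = 26520.01700
Terminal value at year 2: TV = D_2×(1+g_2)/(r−g_2) = 26732.17714/0.126 = 212160.13600
P_0 = D_1/(1+r)^1 + D_2/(1+r)^2 + TV/(1+r)^2
    = 18723.98589 + 20622.80280 + 164982.42242 = 204329.21111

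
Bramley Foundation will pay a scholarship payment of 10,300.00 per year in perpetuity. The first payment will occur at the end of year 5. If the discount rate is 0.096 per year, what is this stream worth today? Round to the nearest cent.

74357.33

Value at end of year 4: C / r = 10,300.00 / 0.096 = 107,291.6667
Discount to today: PV = 107,291.6667 / (1 + 0.096)^4 = 107,291.6667 / 1.442920 = 74,357.33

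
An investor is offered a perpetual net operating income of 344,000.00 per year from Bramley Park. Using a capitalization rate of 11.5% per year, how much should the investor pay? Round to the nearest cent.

2991304.35

Level perpetuity: PV = C / r = 344,000.00 / 0.115 = 2,991,304.35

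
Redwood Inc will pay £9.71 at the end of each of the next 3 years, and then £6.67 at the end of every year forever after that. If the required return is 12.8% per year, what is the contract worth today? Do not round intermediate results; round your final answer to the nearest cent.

PV of 3-year annuity: £9.71 × [1 − (1+0.128)^−3] / 0.128 = 23.00488
Perpetuity value at year 3: £6.67 / 0.128 = 52.10938
PV of perpetuity: 52.10938 / (1+0.128)^3 = 36.30685
Total PV = 23.00488 + 36.30685 = 59.31173

£59.31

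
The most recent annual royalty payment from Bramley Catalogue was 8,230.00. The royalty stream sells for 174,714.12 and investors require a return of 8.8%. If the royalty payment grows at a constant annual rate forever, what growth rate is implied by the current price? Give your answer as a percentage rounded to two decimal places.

P = D₀(1+g)/(r−g) ⇒ P(r−g) = D₀(1+g) ⇒ g(P+D₀) = P·r − D₀
g = (P·r − D₀)/(P + D₀) = (174,714.12×0.088 − 8,230.00) / (174,714.12 + 8,230.00) = 0.039055

3.91%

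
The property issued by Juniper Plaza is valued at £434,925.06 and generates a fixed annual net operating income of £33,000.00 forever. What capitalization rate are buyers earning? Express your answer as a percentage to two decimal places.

P = C/r ⇒ r = C/P = £33,000.00/£434,925.06 = 0.075875

7.59%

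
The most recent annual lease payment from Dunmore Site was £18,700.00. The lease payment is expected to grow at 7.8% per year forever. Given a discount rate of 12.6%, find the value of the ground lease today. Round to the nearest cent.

D₁ = D₀ × (1 + g) = £18,700.00 × 1.078 = £20,158.6000
Growing perpetuity: P = D₁ / (r − g) = £20,158.6000 / (0.126 − 0.078) = £419,970.83

£419970.83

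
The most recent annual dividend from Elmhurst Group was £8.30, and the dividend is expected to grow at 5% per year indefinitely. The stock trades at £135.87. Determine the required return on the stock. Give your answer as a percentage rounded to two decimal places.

11.41%

D₁ = £8.30 × 1.05 = £8.7150
P = D₁/(r − g) ⇒ r = D₁/P + g = £8.7150/£135.87 + 0.05 = 0.064142 + 0.05 = 0.114142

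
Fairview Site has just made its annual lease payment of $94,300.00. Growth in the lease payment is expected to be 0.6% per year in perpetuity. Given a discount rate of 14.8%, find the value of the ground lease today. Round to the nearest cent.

$668069.01

D₁ = D₀ × (1 + g) = $94,300.00 × 1.006 = $94,865.8000
Growing perpetuity: P = D₁ / (r − g) = $94,865.8000 / (0.148 − 0.006) = $668,069.01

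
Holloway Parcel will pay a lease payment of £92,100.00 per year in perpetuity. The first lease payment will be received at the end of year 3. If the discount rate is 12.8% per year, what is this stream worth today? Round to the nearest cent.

£565498.51

Value at end of year 2: C / r = £92,100.00 / 0.128 = £719,531.2500
Discount to today: PV = £719,531.2500 / (1 + 0.128)^2 = £719,531.2500 / 1.272384 = £565,498.51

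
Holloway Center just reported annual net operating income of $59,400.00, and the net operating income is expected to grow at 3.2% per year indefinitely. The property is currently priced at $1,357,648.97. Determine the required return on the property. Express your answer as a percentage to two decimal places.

7.72%

D₁ = $59,400.00 × 1.032 = $61,300.8000
P = D₁/(r − g) ⇒ r = D₁/P + g = $61,300.8000/$1,357,648.97 + 0.032 = 0.045152 + 0.032 = 0.077152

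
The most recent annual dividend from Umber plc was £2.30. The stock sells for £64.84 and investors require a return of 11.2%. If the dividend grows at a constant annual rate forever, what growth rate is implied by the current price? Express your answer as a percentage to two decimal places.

P = D₀(1+g)/(r−g) ⇒ P(r−g) = D₀(1+g) ⇒ g(P+D₀) = P·r − D₀
g = (P·r − D₀)/(P + D₀) = (£64.84×0.112 − £2.30) / (£64.84 + £2.30) = 0.073906

7.39%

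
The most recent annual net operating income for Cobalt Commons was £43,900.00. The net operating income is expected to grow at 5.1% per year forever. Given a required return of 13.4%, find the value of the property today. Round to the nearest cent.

£555890.36

D₁ = D₀ × (1 + g) = £43,900.00 × 1.051 = £46,138.9000
Growing perpetuity: P = D₁ / (r − g) = £46,138.9000 / (0.134 − 0.051) = £555,890.36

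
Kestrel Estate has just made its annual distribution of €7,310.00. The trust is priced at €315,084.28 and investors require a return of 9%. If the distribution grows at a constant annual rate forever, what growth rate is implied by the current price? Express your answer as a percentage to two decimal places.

6.53%

P = D₀(1+g)/(r−g) ⇒ P(r−g) = D₀(1+g) ⇒ g(P+D₀) = P·r − D₀
g = (P·r − D₀)/(P + D₀) = (€315,084.28×0.09 − €7,310.00) / (€315,084.28 + €7,310.00) = 0.065285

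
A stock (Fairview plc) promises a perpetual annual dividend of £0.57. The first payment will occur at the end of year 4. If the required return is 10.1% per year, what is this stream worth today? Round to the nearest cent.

Value at end of year 3: C / r = £0.57 / 0.101 = £5.6436
Discount to today: PV = £5.6436 / (1 + 0.101)^3 = £5.6436 / 1.334633 = £4.23

£4.23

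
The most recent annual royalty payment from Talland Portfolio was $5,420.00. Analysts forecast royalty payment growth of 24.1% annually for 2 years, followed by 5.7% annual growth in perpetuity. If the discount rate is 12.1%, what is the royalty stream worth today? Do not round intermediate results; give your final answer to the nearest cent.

D_1 = 6726.22000
D_2 = 8347.23902
Terminal value at year 2: TV = D_2×(1+g_2)/(r−g_2) = 8823.03164/0.064 = 137859.86944
P_0 = D_1/(1+r)^1 + D_2/(1+r)^2 + TV/(1+r)^2
    = 6000.19625 + 6642.50094 + 109705.05454 = 122347.75173

$122347.75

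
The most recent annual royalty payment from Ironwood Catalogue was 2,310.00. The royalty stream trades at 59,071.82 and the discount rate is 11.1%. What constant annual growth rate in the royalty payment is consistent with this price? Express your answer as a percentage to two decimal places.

P = D₀(1+g)/(r−g) ⇒ P(r−g) = D₀(1+g) ⇒ g(P+D₀) = P·r − D₀
g = (P·r − D₀)/(P + D₀) = (59,071.82×0.111 − 2,310.00) / (59,071.82 + 2,310.00) = 0.069189

6.92%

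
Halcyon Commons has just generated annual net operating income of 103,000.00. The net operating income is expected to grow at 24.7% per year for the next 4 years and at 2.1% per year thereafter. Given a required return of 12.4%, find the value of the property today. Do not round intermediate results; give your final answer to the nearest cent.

2084509.51

D_1 = 128441.00000
D_2 = 160165.92700
D_3 = 199726.91097
D_4 = 249059.45798
Terminal value at year 4: TV = D_4×(1+g_2)/(r−g_2) = 254289.70660/0.103 = 2468832.10287
P_0 = D_1/(1+r)^1 + D_2/(1+r)^2 + D_3/(1+r)^3 + D_4/(1+r)^4 + TV/(1+r)^4
    = 114271.35231 + 126776.13553 + 140649.32474 + 156040.66543 + 1546772.03308 = 2084509.51110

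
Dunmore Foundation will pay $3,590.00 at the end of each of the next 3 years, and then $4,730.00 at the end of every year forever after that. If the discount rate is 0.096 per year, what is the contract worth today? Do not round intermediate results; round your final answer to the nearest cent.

$46415.74

PV of 3-year annuity: $3,590.00 × [1 − (1+0.096)^−3] / 0.096 = 8991.04528
Perpetuity value at year 3: $4,730.00 / 0.096 = 49270.83333
PV of perpetuity: 49270.83333 / (1+0.096)^3 = 37424.69290
Total PV = 8991.04528 + 37424.69290 = 46415.73818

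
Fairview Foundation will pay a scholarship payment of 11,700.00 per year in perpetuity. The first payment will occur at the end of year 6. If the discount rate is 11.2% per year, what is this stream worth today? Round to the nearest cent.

Value at end of year 5: C / r = 11,700.00 / 0.112 = 104,464.2857
Discount to today: PV = 104,464.2857 / (1 + 0.112)^5 = 104,464.2857 / 1.700294 = 61,438.97

61438.97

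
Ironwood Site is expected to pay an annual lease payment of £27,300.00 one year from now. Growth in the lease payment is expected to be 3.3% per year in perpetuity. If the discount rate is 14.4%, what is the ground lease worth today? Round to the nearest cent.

Growing perpetuity: P = D₁ / (r − g) = £27,300.0000 / (0.144 − 0.033) = £245,945.95

£245945.95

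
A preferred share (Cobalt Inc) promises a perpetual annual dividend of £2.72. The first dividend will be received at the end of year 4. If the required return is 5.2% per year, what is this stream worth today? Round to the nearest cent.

Value at end of year 3: C / r = £2.72 / 0.052 = £52.3077
Discount to today: PV = £52.3077 / (1 + 0.052)^3 = £52.3077 / 1.164253 = £44.93

£44.93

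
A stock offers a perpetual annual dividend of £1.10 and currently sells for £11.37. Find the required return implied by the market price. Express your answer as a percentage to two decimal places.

9.67%

P = C/r ⇒ r = C/P = £1.10/£11.37 = 0.096746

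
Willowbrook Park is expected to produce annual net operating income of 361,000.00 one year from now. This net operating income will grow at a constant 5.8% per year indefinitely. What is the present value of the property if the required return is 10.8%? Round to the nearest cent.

7220000.00

Growing perpetuity: P = D₁ / (r − g) = 361,000.0000 / (0.108 − 0.058) = 7,220,000.00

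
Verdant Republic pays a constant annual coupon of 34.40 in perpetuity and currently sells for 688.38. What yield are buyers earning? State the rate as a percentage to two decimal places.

5.00%

P = C/r ⇒ r = C/P = 34.40/688.38 = 0.049972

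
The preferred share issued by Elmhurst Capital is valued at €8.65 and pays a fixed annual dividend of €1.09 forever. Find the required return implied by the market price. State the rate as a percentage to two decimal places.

12.60%

P = C/r ⇒ r = C/P = €1.09/€8.65 = 0.126012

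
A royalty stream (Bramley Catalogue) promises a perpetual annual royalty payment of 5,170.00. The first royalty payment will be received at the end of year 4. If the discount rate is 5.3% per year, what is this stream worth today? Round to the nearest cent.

83546.75

Value at end of year 3: C / r = 5,170.00 / 0.053 = 97,547.1698
Discount to today: PV = 97,547.1698 / (1 + 0.053)^3 = 97,547.1698 / 1.167576 = 83,546.75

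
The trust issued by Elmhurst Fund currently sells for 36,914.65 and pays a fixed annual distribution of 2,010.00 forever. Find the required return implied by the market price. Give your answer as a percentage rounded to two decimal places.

5.44%

P = C/r ⇒ r = C/P = 2,010.00/36,914.65 = 0.054450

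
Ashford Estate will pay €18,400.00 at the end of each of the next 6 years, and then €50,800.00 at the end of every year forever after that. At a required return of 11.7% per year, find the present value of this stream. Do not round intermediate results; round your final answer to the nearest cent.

€299838.88

PV of 6-year annuity: €18,400.00 × [1 − (1+0.117)^−6] / 0.117 = 76297.04848
Perpetuity value at year 6: €50,800.00 / 0.117 = 434188.03419
PV of perpetuity: 434188.03419 / (1+0.117)^6 = 223541.83511
Total PV = 76297.04848 + 223541.83511 = 299838.88360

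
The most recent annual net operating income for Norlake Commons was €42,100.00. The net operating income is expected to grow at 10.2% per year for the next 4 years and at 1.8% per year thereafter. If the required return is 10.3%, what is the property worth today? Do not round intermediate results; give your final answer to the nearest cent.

€670402.05

D_1 = 46394.20000
D_2 = 51126.40840
D_3 = 56341.30206
D_4 = 62088.11487
Terminal value at year 4: TV = D_4×(1+g_2)/(r−g_2) = 63205.70093/0.085 = 743596.48158
P_0 = D_1/(1+r)^1 + D_2/(1+r)^2 + D_3/(1+r)^3 + D_4/(1+r)^4 + TV/(1+r)^4
    = 42061.83137 + 42023.69734 + 41985.59789 + 41947.53298 + 502383.39495 = 670402.05452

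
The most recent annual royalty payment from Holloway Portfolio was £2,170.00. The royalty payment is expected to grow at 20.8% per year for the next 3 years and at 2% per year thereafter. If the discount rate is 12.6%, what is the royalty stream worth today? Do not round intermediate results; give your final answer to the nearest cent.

£33288.41

D_1 = 2621.36000
D_2 = 3166.60288
D_3 = 3825.25628
Terminal value at year 3: TV = D_3×(1+g_2)/(r−g_2) = 3901.76140/0.106 = 36809.06985
P_0 = D_1/(1+r)^1 + D_2/(1+r)^2 + D_3/(1+r)^3 + TV/(1+r)^3
    = 2328.02842 + 2497.56512 + 2679.44820 + 25783.36945 = 33288.41119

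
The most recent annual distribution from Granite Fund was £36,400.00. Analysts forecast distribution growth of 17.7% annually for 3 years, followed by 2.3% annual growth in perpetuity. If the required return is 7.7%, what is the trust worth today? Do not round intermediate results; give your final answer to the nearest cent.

£1030810.66

D_1 = 42842.80000
D_2 = 50425.97560
D_3 = 59351.37328
Terminal value at year 3: TV = D_3×(1+g_2)/(r−g_2) = 60716.45487/0.054 = 1124378.79383
P_0 = D_1/(1+r)^1 + D_2/(1+r)^2 + D_3/(1+r)^3 + TV/(1+r)^3
    = 39779.75859 + 43473.32949 + 47509.85033 + 900047.72018 = 1030810.65859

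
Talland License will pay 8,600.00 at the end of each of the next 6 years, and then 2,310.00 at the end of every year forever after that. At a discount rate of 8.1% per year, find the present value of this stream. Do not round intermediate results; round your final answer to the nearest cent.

57508.43

PV of 6-year annuity: 8,600.00 × [1 − (1+0.081)^−6] / 0.081 = 39636.44421
Perpetuity value at year 6: 2,310.00 / 0.081 = 28518.51852
PV of perpetuity: 28518.51852 / (1+0.081)^6 = 17871.98525
Total PV = 39636.44421 + 17871.98525 = 57508.42946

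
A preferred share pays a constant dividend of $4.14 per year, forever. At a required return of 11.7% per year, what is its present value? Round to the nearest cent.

$35.38

Level perpetuity: PV = C / r = $4.14 / 0.117 = $35.38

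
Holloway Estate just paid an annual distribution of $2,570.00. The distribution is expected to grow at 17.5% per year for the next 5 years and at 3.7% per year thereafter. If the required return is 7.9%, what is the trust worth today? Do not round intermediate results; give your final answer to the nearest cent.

D_1 = 3019.75000
D_2 = 3548.20625
D_3 = 4169.14234
D_4 = 4898.74225
D_5 = 5756.02215
Terminal value at year 5: TV = D_5×(1+g_2)/(r−g_2) = 5968.99497/0.042 = 142118.92781
P_0 = D_1/(1+r)^1 + D_2/(1+r)^2 + D_3/(1+r)^3 + D_4/(1+r)^4 + D_5/(1+r)^5 + TV/(1+r)^5
    = 2798.65616 + 3047.65616 + 3318.80999 + 3614.08873 + 3935.63880 + 97172.79597 = 113887.64581

$113887.65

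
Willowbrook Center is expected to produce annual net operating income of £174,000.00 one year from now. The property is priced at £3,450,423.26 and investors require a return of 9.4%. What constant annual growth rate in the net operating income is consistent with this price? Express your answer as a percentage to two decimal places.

P = D₁/(r−g) ⇒ g = r − D₁/P = 0.094 − £174,000.00/£3,450,423.26 = 0.043571

4.36%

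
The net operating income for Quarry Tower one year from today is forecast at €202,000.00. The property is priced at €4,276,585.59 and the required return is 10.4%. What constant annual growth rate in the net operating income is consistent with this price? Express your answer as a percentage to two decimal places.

P = D₁/(r−g) ⇒ g = r − D₁/P = 0.104 − €202,000.00/€4,276,585.59 = 0.056766

5.68%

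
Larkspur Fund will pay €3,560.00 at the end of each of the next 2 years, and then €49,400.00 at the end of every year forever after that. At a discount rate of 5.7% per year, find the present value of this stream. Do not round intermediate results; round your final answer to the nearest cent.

€782269.29

PV of 2-year annuity: €3,560.00 × [1 − (1+0.057)^−2] / 0.057 = 6554.42072
Perpetuity value at year 2: €49,400.00 / 0.057 = 866666.66667
PV of perpetuity: 866666.66667 / (1+0.057)^2 = 775714.87347
Total PV = 6554.42072 + 775714.87347 = 782269.29419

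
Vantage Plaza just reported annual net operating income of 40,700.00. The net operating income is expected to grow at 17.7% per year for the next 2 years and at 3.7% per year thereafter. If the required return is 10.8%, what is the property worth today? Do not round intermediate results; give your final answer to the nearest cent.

759954.08

D_1 = 47903.90000
D_2 = 56382.89030
Terminal value at year 2: TV = D_2×(1+g_2)/(r−g_2) = 58469.05724/0.071 = 823507.84847
P_0 = D_1/(1+r)^1 + D_2/(1+r)^2 + TV/(1+r)^2
    = 43234.56679 + 45926.97212 + 670792.53645 = 759954.07535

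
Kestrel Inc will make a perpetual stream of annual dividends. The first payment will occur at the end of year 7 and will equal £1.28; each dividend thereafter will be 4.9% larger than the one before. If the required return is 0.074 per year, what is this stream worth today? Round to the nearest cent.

Value at end of year 6: C₁ / (r − g) = £1.28 / (0.074 − 0.049) = £51.2000
Discount to today: PV = £51.2000 / (1 + 0.074)^6 = £51.2000 / 1.534708 = £33.36

£33.36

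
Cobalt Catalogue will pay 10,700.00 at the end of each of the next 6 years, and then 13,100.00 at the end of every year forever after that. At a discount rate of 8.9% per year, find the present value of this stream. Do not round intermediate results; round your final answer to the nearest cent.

136392.63

PV of 6-year annuity: 10,700.00 × [1 − (1+0.089)^−6] / 0.089 = 48142.77481
Perpetuity value at year 6: 13,100.00 / 0.089 = 147191.01124
PV of perpetuity: 147191.01124 / (1+0.089)^6 = 88249.85703
Total PV = 48142.77481 + 88249.85703 = 136392.63184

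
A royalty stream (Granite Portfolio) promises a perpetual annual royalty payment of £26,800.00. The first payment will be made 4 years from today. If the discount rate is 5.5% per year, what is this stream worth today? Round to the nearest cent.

Value at end of year 3: C / r = £26,800.00 / 0.055 = £487,272.7273
Discount to today: PV = £487,272.7273 / (1 + 0.055)^3 = £487,272.7273 / 1.174241 = £414,968.11

£414968.11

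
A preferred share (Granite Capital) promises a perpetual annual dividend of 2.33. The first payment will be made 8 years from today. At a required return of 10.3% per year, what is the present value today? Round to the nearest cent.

Value at end of year 7: C / r = 2.33 / 0.103 = 22.6214
Discount to today: PV = 22.6214 / (1 + 0.103)^7 = 22.6214 / 1.986226 = 11.39

11.39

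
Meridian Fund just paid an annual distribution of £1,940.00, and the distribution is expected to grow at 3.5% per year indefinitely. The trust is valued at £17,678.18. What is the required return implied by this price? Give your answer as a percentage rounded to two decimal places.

14.86%

D₁ = £1,940.00 × 1.035 = £2,007.9000
P = D₁/(r − g) ⇒ r = D₁/P + g = £2,007.9000/£17,678.18 + 0.035 = 0.113581 + 0.035 = 0.148581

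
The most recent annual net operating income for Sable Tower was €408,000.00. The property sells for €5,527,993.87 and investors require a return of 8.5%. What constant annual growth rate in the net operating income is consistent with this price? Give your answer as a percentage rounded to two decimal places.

P = D₀(1+g)/(r−g) ⇒ P(r−g) = D₀(1+g) ⇒ g(P+D₀) = P·r − D₀
g = (P·r − D₀)/(P + D₀) = (€5,527,993.87×0.085 − €408,000.00) / (€5,527,993.87 + €408,000.00) = 0.010424

1.04%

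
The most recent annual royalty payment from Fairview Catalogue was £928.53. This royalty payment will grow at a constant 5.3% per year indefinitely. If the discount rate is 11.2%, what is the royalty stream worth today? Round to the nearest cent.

D₁ = D₀ × (1 + g) = £928.53 × 1.053 = £977.7421
Growing perpetuity: P = D₁ / (r − g) = £977.7421 / (0.112 − 0.053) = £16,571.90

£16571.90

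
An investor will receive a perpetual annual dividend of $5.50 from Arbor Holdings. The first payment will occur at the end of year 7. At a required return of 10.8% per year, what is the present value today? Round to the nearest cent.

$27.52

Value at end of year 6: C / r = $5.50 / 0.108 = $50.9259
Discount to today: PV = $50.9259 / (1 + 0.108)^6 = $50.9259 / 1.850285 = $27.52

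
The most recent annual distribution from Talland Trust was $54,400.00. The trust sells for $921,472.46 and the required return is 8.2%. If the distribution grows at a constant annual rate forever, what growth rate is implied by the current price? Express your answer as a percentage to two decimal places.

2.17%

P = D₀(1+g)/(r−g) ⇒ P(r−g) = D₀(1+g) ⇒ g(P+D₀) = P·r − D₀
g = (P·r − D₀)/(P + D₀) = ($921,472.46×0.082 − $54,400.00) / ($921,472.46 + $54,400.00) = 0.021684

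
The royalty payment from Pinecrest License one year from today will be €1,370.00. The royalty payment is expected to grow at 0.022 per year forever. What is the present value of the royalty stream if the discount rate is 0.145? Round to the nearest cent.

€11138.21

Growing perpetuity: P = D₁ / (r − g) = €1,370.0000 / (0.145 − 0.022) = €11,138.21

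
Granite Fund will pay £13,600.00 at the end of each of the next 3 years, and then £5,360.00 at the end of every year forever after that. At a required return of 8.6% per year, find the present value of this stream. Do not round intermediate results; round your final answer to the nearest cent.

£83333.04

PV of 3-year annuity: £13,600.00 × [1 − (1+0.086)^−3] / 0.086 = 34672.51055
Perpetuity value at year 3: £5,360.00 / 0.086 = 62325.58140
PV of perpetuity: 62325.58140 / (1+0.086)^3 = 48660.53312
Total PV = 34672.51055 + 48660.53312 = 83333.04367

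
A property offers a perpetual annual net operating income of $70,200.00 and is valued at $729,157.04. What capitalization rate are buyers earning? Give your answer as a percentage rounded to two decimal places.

P = C/r ⇒ r = C/P = $70,200.00/$729,157.04 = 0.096276

9.63%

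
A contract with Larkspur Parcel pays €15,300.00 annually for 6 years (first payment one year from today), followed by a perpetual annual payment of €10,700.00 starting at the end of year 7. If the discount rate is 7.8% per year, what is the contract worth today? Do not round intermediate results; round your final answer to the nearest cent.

€158574.38

PV of 6-year annuity: €15,300.00 × [1 − (1+0.078)^−6] / 0.078 = 71161.25738
Perpetuity value at year 6: €10,700.00 / 0.078 = 137179.48718
PV of perpetuity: 137179.48718 / (1+0.078)^6 = 87413.11764
Total PV = 71161.25738 + 87413.11764 = 158574.37502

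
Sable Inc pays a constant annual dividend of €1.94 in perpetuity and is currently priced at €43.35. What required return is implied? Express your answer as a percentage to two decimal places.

P = C/r ⇒ r = C/P = €1.94/€43.35 = 0.044752

4.48%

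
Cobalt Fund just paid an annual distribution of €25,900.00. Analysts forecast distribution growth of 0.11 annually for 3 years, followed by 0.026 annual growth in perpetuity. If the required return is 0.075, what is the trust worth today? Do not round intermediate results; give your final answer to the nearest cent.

D_1 = 28749.00000
D_2 = 31911.39000
D_3 = 35421.64290
Terminal value at year 3: TV = D_3×(1+g_2)/(r−g_2) = 36342.60562/0.049 = 741685.82889
P_0 = D_1/(1+r)^1 + D_2/(1+r)^2 + D_3/(1+r)^3 + TV/(1+r)^3
    = 26743.25581 + 27613.96647 + 28513.02584 + 597027.84722 = 679898.09534

€679898.10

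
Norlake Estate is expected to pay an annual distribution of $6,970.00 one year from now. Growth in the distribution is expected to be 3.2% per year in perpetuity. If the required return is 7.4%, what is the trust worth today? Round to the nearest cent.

$165952.38

Growing perpetuity: P = D₁ / (r − g) = $6,970.0000 / (0.074 − 0.032) = $165,952.38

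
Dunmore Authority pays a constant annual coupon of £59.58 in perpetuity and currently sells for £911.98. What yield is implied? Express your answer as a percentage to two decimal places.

6.53%

P = C/r ⇒ r = C/P = £59.58/£911.98 = 0.065330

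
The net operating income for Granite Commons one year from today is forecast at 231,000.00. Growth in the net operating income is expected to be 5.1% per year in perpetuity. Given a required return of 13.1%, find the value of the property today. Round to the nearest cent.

Growing perpetuity: P = D₁ / (r − g) = 231,000.0000 / (0.131 − 0.051) = 2,887,500.00

2887500.00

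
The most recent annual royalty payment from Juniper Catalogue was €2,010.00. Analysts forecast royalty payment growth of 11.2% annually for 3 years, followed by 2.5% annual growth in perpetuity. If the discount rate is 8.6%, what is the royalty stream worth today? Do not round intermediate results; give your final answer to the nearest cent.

€42582.29

D_1 = 2235.12000
D_2 = 2485.45344
D_3 = 2763.82423
Terminal value at year 3: TV = D_3×(1+g_2)/(r−g_2) = 2832.91983/0.061 = 46441.30870
P_0 = D_1/(1+r)^1 + D_2/(1+r)^2 + D_3/(1+r)^3 + TV/(1+r)^3
    = 2058.12155 + 2107.39518 + 2157.84847 + 36258.92915 = 42582.29434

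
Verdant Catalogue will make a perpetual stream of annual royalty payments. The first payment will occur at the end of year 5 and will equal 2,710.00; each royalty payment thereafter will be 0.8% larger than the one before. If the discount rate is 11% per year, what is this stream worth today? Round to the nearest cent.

Value at end of year 4: C₁ / (r − g) = 2,710.00 / (0.11 − 0.008) = 26,568.6275
Discount to today: PV = 26,568.6275 / (1 + 0.11)^4 = 26,568.6275 / 1.518070 = 17,501.58

17501.58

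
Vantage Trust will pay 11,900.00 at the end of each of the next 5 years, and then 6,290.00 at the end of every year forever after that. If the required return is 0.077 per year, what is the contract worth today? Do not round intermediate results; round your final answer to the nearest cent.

104265.65

PV of 5-year annuity: 11,900.00 × [1 − (1+0.077)^−5] / 0.077 = 47891.31416
Perpetuity value at year 5: 6,290.00 / 0.077 = 81688.31169
PV of perpetuity: 81688.31169 / (1+0.077)^5 = 56374.33135
Total PV = 47891.31416 + 56374.33135 = 104265.64551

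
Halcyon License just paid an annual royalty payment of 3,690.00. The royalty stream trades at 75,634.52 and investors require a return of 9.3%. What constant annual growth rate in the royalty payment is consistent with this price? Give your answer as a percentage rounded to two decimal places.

P = D₀(1+g)/(r−g) ⇒ P(r−g) = D₀(1+g) ⇒ g(P+D₀) = P·r − D₀
g = (P·r − D₀)/(P + D₀) = (75,634.52×0.093 − 3,690.00) / (75,634.52 + 3,690.00) = 0.042156

4.22%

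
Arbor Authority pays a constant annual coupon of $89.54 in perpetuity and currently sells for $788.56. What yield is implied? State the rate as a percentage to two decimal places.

11.35%

P = C/r ⇒ r = C/P = $89.54/$788.56 = 0.113549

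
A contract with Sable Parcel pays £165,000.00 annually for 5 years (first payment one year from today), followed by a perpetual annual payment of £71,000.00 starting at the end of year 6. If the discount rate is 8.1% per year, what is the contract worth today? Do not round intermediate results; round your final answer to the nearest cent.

£1250870.84

PV of 5-year annuity: £165,000.00 × [1 − (1+0.081)^−5] / 0.081 = 657064.46182
Perpetuity value at year 5: £71,000.00 / 0.081 = 876543.20988
PV of perpetuity: 876543.20988 / (1+0.081)^5 = 593806.38085
Total PV = 657064.46182 + 593806.38085 = 1250870.84267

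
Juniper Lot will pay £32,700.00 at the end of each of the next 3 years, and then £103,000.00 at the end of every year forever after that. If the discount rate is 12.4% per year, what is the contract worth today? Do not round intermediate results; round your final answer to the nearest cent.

PV of 3-year annuity: £32,700.00 × [1 − (1+0.124)^−3] / 0.124 = 78003.16508
Perpetuity value at year 3: £103,000.00 / 0.124 = 830645.16129
PV of perpetuity: 830645.16129 / (1+0.124)^3 = 584947.11837
Total PV = 78003.16508 + 584947.11837 = 662950.28345

£662950.28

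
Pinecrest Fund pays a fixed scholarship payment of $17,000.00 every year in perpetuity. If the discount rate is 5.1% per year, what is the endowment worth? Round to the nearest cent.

$333333.33

Level perpetuity: PV = C / r = $17,000.00 / 0.051 = $333,333.33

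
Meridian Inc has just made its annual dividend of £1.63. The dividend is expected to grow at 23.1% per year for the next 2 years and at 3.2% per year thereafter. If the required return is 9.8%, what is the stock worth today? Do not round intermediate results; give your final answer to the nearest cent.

£35.91

D_1 = 2.00653
D_2 = 2.47004
Terminal value at year 2: TV = D_2×(1+g_2)/(r−g_2) = 2.54908/0.066 = 38.62242
P_0 = D_1/(1+r)^1 + D_2/(1+r)^2 + TV/(1+r)^2
    = 1.82744 + 2.04880 + 32.03574 = 35.91198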